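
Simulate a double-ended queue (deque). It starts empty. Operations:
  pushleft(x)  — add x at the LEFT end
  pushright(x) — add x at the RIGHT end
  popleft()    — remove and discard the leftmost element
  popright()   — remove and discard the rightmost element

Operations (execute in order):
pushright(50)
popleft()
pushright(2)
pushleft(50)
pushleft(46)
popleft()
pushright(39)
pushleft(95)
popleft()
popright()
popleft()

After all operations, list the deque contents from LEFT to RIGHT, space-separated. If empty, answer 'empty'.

Answer: 2

Derivation:
pushright(50): [50]
popleft(): []
pushright(2): [2]
pushleft(50): [50, 2]
pushleft(46): [46, 50, 2]
popleft(): [50, 2]
pushright(39): [50, 2, 39]
pushleft(95): [95, 50, 2, 39]
popleft(): [50, 2, 39]
popright(): [50, 2]
popleft(): [2]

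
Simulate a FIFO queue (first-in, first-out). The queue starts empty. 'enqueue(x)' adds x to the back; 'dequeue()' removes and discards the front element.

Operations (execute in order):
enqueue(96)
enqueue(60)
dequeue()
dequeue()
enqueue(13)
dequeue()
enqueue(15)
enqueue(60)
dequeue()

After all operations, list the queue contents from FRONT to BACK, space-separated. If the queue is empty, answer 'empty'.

enqueue(96): [96]
enqueue(60): [96, 60]
dequeue(): [60]
dequeue(): []
enqueue(13): [13]
dequeue(): []
enqueue(15): [15]
enqueue(60): [15, 60]
dequeue(): [60]

Answer: 60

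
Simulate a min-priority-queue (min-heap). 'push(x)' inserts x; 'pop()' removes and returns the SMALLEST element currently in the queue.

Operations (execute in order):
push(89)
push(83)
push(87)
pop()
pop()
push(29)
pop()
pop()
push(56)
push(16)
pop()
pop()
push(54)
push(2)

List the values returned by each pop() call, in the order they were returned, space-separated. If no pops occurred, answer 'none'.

Answer: 83 87 29 89 16 56

Derivation:
push(89): heap contents = [89]
push(83): heap contents = [83, 89]
push(87): heap contents = [83, 87, 89]
pop() → 83: heap contents = [87, 89]
pop() → 87: heap contents = [89]
push(29): heap contents = [29, 89]
pop() → 29: heap contents = [89]
pop() → 89: heap contents = []
push(56): heap contents = [56]
push(16): heap contents = [16, 56]
pop() → 16: heap contents = [56]
pop() → 56: heap contents = []
push(54): heap contents = [54]
push(2): heap contents = [2, 54]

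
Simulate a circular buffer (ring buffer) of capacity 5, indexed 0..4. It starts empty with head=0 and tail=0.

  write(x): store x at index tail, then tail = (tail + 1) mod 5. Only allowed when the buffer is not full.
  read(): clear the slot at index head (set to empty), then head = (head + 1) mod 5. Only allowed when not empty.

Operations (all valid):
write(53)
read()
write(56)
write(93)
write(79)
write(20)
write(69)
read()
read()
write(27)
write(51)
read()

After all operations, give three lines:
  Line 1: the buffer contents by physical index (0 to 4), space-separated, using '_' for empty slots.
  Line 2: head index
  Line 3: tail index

write(53): buf=[53 _ _ _ _], head=0, tail=1, size=1
read(): buf=[_ _ _ _ _], head=1, tail=1, size=0
write(56): buf=[_ 56 _ _ _], head=1, tail=2, size=1
write(93): buf=[_ 56 93 _ _], head=1, tail=3, size=2
write(79): buf=[_ 56 93 79 _], head=1, tail=4, size=3
write(20): buf=[_ 56 93 79 20], head=1, tail=0, size=4
write(69): buf=[69 56 93 79 20], head=1, tail=1, size=5
read(): buf=[69 _ 93 79 20], head=2, tail=1, size=4
read(): buf=[69 _ _ 79 20], head=3, tail=1, size=3
write(27): buf=[69 27 _ 79 20], head=3, tail=2, size=4
write(51): buf=[69 27 51 79 20], head=3, tail=3, size=5
read(): buf=[69 27 51 _ 20], head=4, tail=3, size=4

Answer: 69 27 51 _ 20
4
3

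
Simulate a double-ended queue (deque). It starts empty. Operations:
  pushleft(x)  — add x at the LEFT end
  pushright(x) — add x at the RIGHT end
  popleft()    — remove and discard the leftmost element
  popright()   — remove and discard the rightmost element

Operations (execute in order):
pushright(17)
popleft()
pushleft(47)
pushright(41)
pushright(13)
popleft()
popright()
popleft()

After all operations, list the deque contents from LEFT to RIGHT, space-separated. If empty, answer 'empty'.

pushright(17): [17]
popleft(): []
pushleft(47): [47]
pushright(41): [47, 41]
pushright(13): [47, 41, 13]
popleft(): [41, 13]
popright(): [41]
popleft(): []

Answer: empty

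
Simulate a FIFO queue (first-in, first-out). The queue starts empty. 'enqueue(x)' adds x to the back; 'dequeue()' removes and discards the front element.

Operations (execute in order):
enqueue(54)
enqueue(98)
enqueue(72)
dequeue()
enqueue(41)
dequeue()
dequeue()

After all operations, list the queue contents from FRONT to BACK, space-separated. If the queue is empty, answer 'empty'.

enqueue(54): [54]
enqueue(98): [54, 98]
enqueue(72): [54, 98, 72]
dequeue(): [98, 72]
enqueue(41): [98, 72, 41]
dequeue(): [72, 41]
dequeue(): [41]

Answer: 41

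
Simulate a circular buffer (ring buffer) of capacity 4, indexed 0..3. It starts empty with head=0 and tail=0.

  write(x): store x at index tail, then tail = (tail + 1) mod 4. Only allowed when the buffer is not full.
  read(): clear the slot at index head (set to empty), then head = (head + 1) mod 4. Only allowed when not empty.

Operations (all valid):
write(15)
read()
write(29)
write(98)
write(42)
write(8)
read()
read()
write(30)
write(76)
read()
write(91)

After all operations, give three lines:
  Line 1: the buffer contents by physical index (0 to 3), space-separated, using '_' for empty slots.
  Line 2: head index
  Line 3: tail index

write(15): buf=[15 _ _ _], head=0, tail=1, size=1
read(): buf=[_ _ _ _], head=1, tail=1, size=0
write(29): buf=[_ 29 _ _], head=1, tail=2, size=1
write(98): buf=[_ 29 98 _], head=1, tail=3, size=2
write(42): buf=[_ 29 98 42], head=1, tail=0, size=3
write(8): buf=[8 29 98 42], head=1, tail=1, size=4
read(): buf=[8 _ 98 42], head=2, tail=1, size=3
read(): buf=[8 _ _ 42], head=3, tail=1, size=2
write(30): buf=[8 30 _ 42], head=3, tail=2, size=3
write(76): buf=[8 30 76 42], head=3, tail=3, size=4
read(): buf=[8 30 76 _], head=0, tail=3, size=3
write(91): buf=[8 30 76 91], head=0, tail=0, size=4

Answer: 8 30 76 91
0
0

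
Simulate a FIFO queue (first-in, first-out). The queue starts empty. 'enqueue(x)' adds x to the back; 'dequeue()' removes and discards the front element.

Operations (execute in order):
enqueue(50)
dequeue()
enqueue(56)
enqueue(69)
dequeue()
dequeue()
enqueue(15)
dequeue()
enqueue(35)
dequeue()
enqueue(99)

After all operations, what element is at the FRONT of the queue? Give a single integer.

enqueue(50): queue = [50]
dequeue(): queue = []
enqueue(56): queue = [56]
enqueue(69): queue = [56, 69]
dequeue(): queue = [69]
dequeue(): queue = []
enqueue(15): queue = [15]
dequeue(): queue = []
enqueue(35): queue = [35]
dequeue(): queue = []
enqueue(99): queue = [99]

Answer: 99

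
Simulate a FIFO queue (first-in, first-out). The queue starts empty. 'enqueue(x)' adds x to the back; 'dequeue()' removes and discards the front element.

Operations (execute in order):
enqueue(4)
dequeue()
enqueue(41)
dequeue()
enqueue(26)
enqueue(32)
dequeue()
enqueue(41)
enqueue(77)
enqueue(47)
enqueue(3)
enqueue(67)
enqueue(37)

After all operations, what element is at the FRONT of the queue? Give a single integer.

enqueue(4): queue = [4]
dequeue(): queue = []
enqueue(41): queue = [41]
dequeue(): queue = []
enqueue(26): queue = [26]
enqueue(32): queue = [26, 32]
dequeue(): queue = [32]
enqueue(41): queue = [32, 41]
enqueue(77): queue = [32, 41, 77]
enqueue(47): queue = [32, 41, 77, 47]
enqueue(3): queue = [32, 41, 77, 47, 3]
enqueue(67): queue = [32, 41, 77, 47, 3, 67]
enqueue(37): queue = [32, 41, 77, 47, 3, 67, 37]

Answer: 32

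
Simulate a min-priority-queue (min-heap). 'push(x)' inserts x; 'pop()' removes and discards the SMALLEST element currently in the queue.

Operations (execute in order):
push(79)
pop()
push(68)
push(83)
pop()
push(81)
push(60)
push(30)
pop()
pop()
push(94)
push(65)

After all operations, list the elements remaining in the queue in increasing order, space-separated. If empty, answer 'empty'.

Answer: 65 81 83 94

Derivation:
push(79): heap contents = [79]
pop() → 79: heap contents = []
push(68): heap contents = [68]
push(83): heap contents = [68, 83]
pop() → 68: heap contents = [83]
push(81): heap contents = [81, 83]
push(60): heap contents = [60, 81, 83]
push(30): heap contents = [30, 60, 81, 83]
pop() → 30: heap contents = [60, 81, 83]
pop() → 60: heap contents = [81, 83]
push(94): heap contents = [81, 83, 94]
push(65): heap contents = [65, 81, 83, 94]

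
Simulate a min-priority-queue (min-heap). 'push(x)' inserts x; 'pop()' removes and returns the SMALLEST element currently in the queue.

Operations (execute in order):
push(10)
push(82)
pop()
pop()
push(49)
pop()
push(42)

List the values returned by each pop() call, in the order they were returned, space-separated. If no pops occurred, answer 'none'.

push(10): heap contents = [10]
push(82): heap contents = [10, 82]
pop() → 10: heap contents = [82]
pop() → 82: heap contents = []
push(49): heap contents = [49]
pop() → 49: heap contents = []
push(42): heap contents = [42]

Answer: 10 82 49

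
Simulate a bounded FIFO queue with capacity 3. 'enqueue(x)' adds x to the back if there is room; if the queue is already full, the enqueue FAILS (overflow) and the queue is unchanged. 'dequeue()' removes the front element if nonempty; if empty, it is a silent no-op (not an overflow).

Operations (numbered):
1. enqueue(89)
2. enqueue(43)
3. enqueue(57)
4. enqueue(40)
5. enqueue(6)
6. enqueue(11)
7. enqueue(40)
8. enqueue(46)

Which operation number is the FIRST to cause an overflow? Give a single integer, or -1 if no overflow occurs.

1. enqueue(89): size=1
2. enqueue(43): size=2
3. enqueue(57): size=3
4. enqueue(40): size=3=cap → OVERFLOW (fail)
5. enqueue(6): size=3=cap → OVERFLOW (fail)
6. enqueue(11): size=3=cap → OVERFLOW (fail)
7. enqueue(40): size=3=cap → OVERFLOW (fail)
8. enqueue(46): size=3=cap → OVERFLOW (fail)

Answer: 4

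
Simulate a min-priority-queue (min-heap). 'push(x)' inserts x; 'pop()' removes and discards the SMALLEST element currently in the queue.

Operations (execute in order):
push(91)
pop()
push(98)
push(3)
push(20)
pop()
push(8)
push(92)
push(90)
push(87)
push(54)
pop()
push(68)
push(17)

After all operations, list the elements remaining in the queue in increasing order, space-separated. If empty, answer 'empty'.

push(91): heap contents = [91]
pop() → 91: heap contents = []
push(98): heap contents = [98]
push(3): heap contents = [3, 98]
push(20): heap contents = [3, 20, 98]
pop() → 3: heap contents = [20, 98]
push(8): heap contents = [8, 20, 98]
push(92): heap contents = [8, 20, 92, 98]
push(90): heap contents = [8, 20, 90, 92, 98]
push(87): heap contents = [8, 20, 87, 90, 92, 98]
push(54): heap contents = [8, 20, 54, 87, 90, 92, 98]
pop() → 8: heap contents = [20, 54, 87, 90, 92, 98]
push(68): heap contents = [20, 54, 68, 87, 90, 92, 98]
push(17): heap contents = [17, 20, 54, 68, 87, 90, 92, 98]

Answer: 17 20 54 68 87 90 92 98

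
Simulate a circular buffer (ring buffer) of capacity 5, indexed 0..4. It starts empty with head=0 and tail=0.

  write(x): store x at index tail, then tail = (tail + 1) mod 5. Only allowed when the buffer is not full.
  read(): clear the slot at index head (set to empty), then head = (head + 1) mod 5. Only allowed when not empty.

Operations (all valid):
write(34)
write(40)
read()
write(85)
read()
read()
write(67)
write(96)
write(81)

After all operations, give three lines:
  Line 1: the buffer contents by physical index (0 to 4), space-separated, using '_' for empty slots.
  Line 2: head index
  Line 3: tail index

Answer: 81 _ _ 67 96
3
1

Derivation:
write(34): buf=[34 _ _ _ _], head=0, tail=1, size=1
write(40): buf=[34 40 _ _ _], head=0, tail=2, size=2
read(): buf=[_ 40 _ _ _], head=1, tail=2, size=1
write(85): buf=[_ 40 85 _ _], head=1, tail=3, size=2
read(): buf=[_ _ 85 _ _], head=2, tail=3, size=1
read(): buf=[_ _ _ _ _], head=3, tail=3, size=0
write(67): buf=[_ _ _ 67 _], head=3, tail=4, size=1
write(96): buf=[_ _ _ 67 96], head=3, tail=0, size=2
write(81): buf=[81 _ _ 67 96], head=3, tail=1, size=3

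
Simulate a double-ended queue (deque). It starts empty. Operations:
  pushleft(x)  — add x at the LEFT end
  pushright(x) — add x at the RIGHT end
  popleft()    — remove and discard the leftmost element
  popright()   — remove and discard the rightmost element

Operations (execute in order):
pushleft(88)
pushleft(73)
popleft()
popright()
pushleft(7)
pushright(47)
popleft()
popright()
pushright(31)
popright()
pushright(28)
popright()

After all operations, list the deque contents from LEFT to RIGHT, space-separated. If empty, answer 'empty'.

Answer: empty

Derivation:
pushleft(88): [88]
pushleft(73): [73, 88]
popleft(): [88]
popright(): []
pushleft(7): [7]
pushright(47): [7, 47]
popleft(): [47]
popright(): []
pushright(31): [31]
popright(): []
pushright(28): [28]
popright(): []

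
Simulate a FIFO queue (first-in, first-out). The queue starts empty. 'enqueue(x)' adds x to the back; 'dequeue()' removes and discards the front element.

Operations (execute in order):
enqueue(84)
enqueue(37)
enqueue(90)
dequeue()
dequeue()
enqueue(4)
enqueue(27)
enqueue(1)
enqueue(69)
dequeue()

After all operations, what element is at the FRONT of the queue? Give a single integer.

Answer: 4

Derivation:
enqueue(84): queue = [84]
enqueue(37): queue = [84, 37]
enqueue(90): queue = [84, 37, 90]
dequeue(): queue = [37, 90]
dequeue(): queue = [90]
enqueue(4): queue = [90, 4]
enqueue(27): queue = [90, 4, 27]
enqueue(1): queue = [90, 4, 27, 1]
enqueue(69): queue = [90, 4, 27, 1, 69]
dequeue(): queue = [4, 27, 1, 69]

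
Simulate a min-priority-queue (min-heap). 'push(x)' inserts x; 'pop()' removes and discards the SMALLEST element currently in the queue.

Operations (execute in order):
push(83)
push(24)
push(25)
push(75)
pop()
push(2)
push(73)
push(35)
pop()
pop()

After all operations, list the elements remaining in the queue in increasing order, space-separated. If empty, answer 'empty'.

push(83): heap contents = [83]
push(24): heap contents = [24, 83]
push(25): heap contents = [24, 25, 83]
push(75): heap contents = [24, 25, 75, 83]
pop() → 24: heap contents = [25, 75, 83]
push(2): heap contents = [2, 25, 75, 83]
push(73): heap contents = [2, 25, 73, 75, 83]
push(35): heap contents = [2, 25, 35, 73, 75, 83]
pop() → 2: heap contents = [25, 35, 73, 75, 83]
pop() → 25: heap contents = [35, 73, 75, 83]

Answer: 35 73 75 83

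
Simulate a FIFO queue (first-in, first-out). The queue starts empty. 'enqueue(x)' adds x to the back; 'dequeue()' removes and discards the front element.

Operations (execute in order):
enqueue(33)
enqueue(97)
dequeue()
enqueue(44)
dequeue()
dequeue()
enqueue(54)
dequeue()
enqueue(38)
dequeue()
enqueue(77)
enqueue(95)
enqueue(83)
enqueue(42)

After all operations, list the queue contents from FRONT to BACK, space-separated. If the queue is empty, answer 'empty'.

Answer: 77 95 83 42

Derivation:
enqueue(33): [33]
enqueue(97): [33, 97]
dequeue(): [97]
enqueue(44): [97, 44]
dequeue(): [44]
dequeue(): []
enqueue(54): [54]
dequeue(): []
enqueue(38): [38]
dequeue(): []
enqueue(77): [77]
enqueue(95): [77, 95]
enqueue(83): [77, 95, 83]
enqueue(42): [77, 95, 83, 42]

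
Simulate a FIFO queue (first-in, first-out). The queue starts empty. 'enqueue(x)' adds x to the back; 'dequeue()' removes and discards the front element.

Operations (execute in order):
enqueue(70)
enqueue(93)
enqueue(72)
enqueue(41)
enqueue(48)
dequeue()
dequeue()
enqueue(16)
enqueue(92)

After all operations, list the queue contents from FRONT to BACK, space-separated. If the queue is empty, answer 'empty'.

Answer: 72 41 48 16 92

Derivation:
enqueue(70): [70]
enqueue(93): [70, 93]
enqueue(72): [70, 93, 72]
enqueue(41): [70, 93, 72, 41]
enqueue(48): [70, 93, 72, 41, 48]
dequeue(): [93, 72, 41, 48]
dequeue(): [72, 41, 48]
enqueue(16): [72, 41, 48, 16]
enqueue(92): [72, 41, 48, 16, 92]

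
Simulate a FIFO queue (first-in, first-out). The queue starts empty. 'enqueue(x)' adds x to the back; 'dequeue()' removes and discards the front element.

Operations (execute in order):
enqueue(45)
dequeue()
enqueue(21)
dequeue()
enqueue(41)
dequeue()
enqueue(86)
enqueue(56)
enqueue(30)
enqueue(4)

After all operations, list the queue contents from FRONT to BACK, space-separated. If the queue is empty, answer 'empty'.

Answer: 86 56 30 4

Derivation:
enqueue(45): [45]
dequeue(): []
enqueue(21): [21]
dequeue(): []
enqueue(41): [41]
dequeue(): []
enqueue(86): [86]
enqueue(56): [86, 56]
enqueue(30): [86, 56, 30]
enqueue(4): [86, 56, 30, 4]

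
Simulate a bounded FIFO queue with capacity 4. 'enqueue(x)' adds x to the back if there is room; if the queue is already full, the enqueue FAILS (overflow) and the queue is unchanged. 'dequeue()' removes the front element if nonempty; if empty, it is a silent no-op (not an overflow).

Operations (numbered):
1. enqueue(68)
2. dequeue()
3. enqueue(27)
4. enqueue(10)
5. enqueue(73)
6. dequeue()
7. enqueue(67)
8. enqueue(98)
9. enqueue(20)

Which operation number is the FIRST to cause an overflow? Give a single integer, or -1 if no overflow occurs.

1. enqueue(68): size=1
2. dequeue(): size=0
3. enqueue(27): size=1
4. enqueue(10): size=2
5. enqueue(73): size=3
6. dequeue(): size=2
7. enqueue(67): size=3
8. enqueue(98): size=4
9. enqueue(20): size=4=cap → OVERFLOW (fail)

Answer: 9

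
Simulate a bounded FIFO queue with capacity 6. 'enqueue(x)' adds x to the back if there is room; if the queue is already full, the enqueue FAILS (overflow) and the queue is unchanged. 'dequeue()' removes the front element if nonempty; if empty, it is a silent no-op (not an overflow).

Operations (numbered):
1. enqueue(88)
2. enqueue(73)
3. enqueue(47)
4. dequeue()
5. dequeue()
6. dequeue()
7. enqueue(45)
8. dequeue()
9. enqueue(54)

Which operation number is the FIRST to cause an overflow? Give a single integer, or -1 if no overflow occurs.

1. enqueue(88): size=1
2. enqueue(73): size=2
3. enqueue(47): size=3
4. dequeue(): size=2
5. dequeue(): size=1
6. dequeue(): size=0
7. enqueue(45): size=1
8. dequeue(): size=0
9. enqueue(54): size=1

Answer: -1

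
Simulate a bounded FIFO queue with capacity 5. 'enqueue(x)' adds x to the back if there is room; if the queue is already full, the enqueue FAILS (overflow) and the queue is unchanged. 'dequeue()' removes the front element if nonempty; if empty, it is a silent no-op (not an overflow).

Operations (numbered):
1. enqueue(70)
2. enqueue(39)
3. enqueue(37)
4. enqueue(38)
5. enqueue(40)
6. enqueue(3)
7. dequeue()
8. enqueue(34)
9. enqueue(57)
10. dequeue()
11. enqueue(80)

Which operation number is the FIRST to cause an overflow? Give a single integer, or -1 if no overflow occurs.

Answer: 6

Derivation:
1. enqueue(70): size=1
2. enqueue(39): size=2
3. enqueue(37): size=3
4. enqueue(38): size=4
5. enqueue(40): size=5
6. enqueue(3): size=5=cap → OVERFLOW (fail)
7. dequeue(): size=4
8. enqueue(34): size=5
9. enqueue(57): size=5=cap → OVERFLOW (fail)
10. dequeue(): size=4
11. enqueue(80): size=5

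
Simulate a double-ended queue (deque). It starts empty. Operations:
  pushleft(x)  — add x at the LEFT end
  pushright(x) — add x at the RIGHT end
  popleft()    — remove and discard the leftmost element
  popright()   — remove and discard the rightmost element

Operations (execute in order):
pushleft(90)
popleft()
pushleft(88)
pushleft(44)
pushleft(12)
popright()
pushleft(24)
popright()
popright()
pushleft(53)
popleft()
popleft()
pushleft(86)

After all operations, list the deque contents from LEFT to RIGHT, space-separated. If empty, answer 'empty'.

Answer: 86

Derivation:
pushleft(90): [90]
popleft(): []
pushleft(88): [88]
pushleft(44): [44, 88]
pushleft(12): [12, 44, 88]
popright(): [12, 44]
pushleft(24): [24, 12, 44]
popright(): [24, 12]
popright(): [24]
pushleft(53): [53, 24]
popleft(): [24]
popleft(): []
pushleft(86): [86]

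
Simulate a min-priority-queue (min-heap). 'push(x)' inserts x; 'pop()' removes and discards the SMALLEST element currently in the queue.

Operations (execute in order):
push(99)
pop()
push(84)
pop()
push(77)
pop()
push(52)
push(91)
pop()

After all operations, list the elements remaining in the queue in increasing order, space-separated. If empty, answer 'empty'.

push(99): heap contents = [99]
pop() → 99: heap contents = []
push(84): heap contents = [84]
pop() → 84: heap contents = []
push(77): heap contents = [77]
pop() → 77: heap contents = []
push(52): heap contents = [52]
push(91): heap contents = [52, 91]
pop() → 52: heap contents = [91]

Answer: 91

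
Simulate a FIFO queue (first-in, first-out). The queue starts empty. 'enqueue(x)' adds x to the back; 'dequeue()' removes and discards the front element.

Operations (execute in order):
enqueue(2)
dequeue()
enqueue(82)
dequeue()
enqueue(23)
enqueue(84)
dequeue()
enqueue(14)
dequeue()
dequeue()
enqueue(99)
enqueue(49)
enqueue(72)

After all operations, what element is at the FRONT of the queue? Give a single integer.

Answer: 99

Derivation:
enqueue(2): queue = [2]
dequeue(): queue = []
enqueue(82): queue = [82]
dequeue(): queue = []
enqueue(23): queue = [23]
enqueue(84): queue = [23, 84]
dequeue(): queue = [84]
enqueue(14): queue = [84, 14]
dequeue(): queue = [14]
dequeue(): queue = []
enqueue(99): queue = [99]
enqueue(49): queue = [99, 49]
enqueue(72): queue = [99, 49, 72]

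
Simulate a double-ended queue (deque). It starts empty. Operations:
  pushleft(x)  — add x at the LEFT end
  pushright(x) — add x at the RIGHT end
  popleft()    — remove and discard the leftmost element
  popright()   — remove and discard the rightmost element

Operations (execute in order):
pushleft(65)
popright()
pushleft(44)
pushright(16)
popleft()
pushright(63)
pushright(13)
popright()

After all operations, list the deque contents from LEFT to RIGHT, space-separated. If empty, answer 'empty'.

pushleft(65): [65]
popright(): []
pushleft(44): [44]
pushright(16): [44, 16]
popleft(): [16]
pushright(63): [16, 63]
pushright(13): [16, 63, 13]
popright(): [16, 63]

Answer: 16 63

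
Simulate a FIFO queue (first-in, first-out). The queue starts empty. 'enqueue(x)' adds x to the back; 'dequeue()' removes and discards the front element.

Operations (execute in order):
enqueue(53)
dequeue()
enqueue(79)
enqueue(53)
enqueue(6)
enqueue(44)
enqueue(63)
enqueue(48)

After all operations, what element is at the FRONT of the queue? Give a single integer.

Answer: 79

Derivation:
enqueue(53): queue = [53]
dequeue(): queue = []
enqueue(79): queue = [79]
enqueue(53): queue = [79, 53]
enqueue(6): queue = [79, 53, 6]
enqueue(44): queue = [79, 53, 6, 44]
enqueue(63): queue = [79, 53, 6, 44, 63]
enqueue(48): queue = [79, 53, 6, 44, 63, 48]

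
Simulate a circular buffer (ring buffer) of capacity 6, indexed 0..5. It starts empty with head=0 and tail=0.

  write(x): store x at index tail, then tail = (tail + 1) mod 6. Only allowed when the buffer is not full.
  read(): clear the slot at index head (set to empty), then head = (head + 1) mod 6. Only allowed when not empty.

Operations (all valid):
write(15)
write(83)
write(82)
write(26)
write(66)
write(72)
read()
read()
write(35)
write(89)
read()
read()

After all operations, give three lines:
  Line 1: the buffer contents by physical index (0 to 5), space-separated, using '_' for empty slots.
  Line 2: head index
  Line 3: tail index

Answer: 35 89 _ _ 66 72
4
2

Derivation:
write(15): buf=[15 _ _ _ _ _], head=0, tail=1, size=1
write(83): buf=[15 83 _ _ _ _], head=0, tail=2, size=2
write(82): buf=[15 83 82 _ _ _], head=0, tail=3, size=3
write(26): buf=[15 83 82 26 _ _], head=0, tail=4, size=4
write(66): buf=[15 83 82 26 66 _], head=0, tail=5, size=5
write(72): buf=[15 83 82 26 66 72], head=0, tail=0, size=6
read(): buf=[_ 83 82 26 66 72], head=1, tail=0, size=5
read(): buf=[_ _ 82 26 66 72], head=2, tail=0, size=4
write(35): buf=[35 _ 82 26 66 72], head=2, tail=1, size=5
write(89): buf=[35 89 82 26 66 72], head=2, tail=2, size=6
read(): buf=[35 89 _ 26 66 72], head=3, tail=2, size=5
read(): buf=[35 89 _ _ 66 72], head=4, tail=2, size=4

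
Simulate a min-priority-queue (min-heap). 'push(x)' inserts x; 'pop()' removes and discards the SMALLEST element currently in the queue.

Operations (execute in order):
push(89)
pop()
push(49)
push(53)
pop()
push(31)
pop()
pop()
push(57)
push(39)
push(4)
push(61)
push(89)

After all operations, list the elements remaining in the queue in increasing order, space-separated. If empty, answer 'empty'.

Answer: 4 39 57 61 89

Derivation:
push(89): heap contents = [89]
pop() → 89: heap contents = []
push(49): heap contents = [49]
push(53): heap contents = [49, 53]
pop() → 49: heap contents = [53]
push(31): heap contents = [31, 53]
pop() → 31: heap contents = [53]
pop() → 53: heap contents = []
push(57): heap contents = [57]
push(39): heap contents = [39, 57]
push(4): heap contents = [4, 39, 57]
push(61): heap contents = [4, 39, 57, 61]
push(89): heap contents = [4, 39, 57, 61, 89]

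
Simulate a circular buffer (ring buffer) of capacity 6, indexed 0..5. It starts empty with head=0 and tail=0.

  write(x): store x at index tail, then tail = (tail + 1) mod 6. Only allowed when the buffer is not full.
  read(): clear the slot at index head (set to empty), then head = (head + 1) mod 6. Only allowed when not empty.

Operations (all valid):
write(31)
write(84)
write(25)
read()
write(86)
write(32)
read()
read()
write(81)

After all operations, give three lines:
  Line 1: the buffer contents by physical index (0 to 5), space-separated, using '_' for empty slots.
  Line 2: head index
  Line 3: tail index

write(31): buf=[31 _ _ _ _ _], head=0, tail=1, size=1
write(84): buf=[31 84 _ _ _ _], head=0, tail=2, size=2
write(25): buf=[31 84 25 _ _ _], head=0, tail=3, size=3
read(): buf=[_ 84 25 _ _ _], head=1, tail=3, size=2
write(86): buf=[_ 84 25 86 _ _], head=1, tail=4, size=3
write(32): buf=[_ 84 25 86 32 _], head=1, tail=5, size=4
read(): buf=[_ _ 25 86 32 _], head=2, tail=5, size=3
read(): buf=[_ _ _ 86 32 _], head=3, tail=5, size=2
write(81): buf=[_ _ _ 86 32 81], head=3, tail=0, size=3

Answer: _ _ _ 86 32 81
3
0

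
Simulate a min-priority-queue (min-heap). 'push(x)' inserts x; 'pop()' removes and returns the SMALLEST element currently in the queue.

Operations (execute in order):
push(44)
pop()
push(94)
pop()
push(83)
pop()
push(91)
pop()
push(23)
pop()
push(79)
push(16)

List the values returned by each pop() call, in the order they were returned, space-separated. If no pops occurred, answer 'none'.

push(44): heap contents = [44]
pop() → 44: heap contents = []
push(94): heap contents = [94]
pop() → 94: heap contents = []
push(83): heap contents = [83]
pop() → 83: heap contents = []
push(91): heap contents = [91]
pop() → 91: heap contents = []
push(23): heap contents = [23]
pop() → 23: heap contents = []
push(79): heap contents = [79]
push(16): heap contents = [16, 79]

Answer: 44 94 83 91 23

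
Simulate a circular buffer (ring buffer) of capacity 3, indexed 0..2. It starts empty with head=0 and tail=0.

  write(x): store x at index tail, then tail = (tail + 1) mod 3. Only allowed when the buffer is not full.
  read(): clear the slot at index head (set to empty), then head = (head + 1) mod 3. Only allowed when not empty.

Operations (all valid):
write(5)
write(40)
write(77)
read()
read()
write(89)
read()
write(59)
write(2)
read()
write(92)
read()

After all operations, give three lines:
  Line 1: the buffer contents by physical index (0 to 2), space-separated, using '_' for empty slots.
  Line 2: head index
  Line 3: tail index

Answer: 92 _ 2
2
1

Derivation:
write(5): buf=[5 _ _], head=0, tail=1, size=1
write(40): buf=[5 40 _], head=0, tail=2, size=2
write(77): buf=[5 40 77], head=0, tail=0, size=3
read(): buf=[_ 40 77], head=1, tail=0, size=2
read(): buf=[_ _ 77], head=2, tail=0, size=1
write(89): buf=[89 _ 77], head=2, tail=1, size=2
read(): buf=[89 _ _], head=0, tail=1, size=1
write(59): buf=[89 59 _], head=0, tail=2, size=2
write(2): buf=[89 59 2], head=0, tail=0, size=3
read(): buf=[_ 59 2], head=1, tail=0, size=2
write(92): buf=[92 59 2], head=1, tail=1, size=3
read(): buf=[92 _ 2], head=2, tail=1, size=2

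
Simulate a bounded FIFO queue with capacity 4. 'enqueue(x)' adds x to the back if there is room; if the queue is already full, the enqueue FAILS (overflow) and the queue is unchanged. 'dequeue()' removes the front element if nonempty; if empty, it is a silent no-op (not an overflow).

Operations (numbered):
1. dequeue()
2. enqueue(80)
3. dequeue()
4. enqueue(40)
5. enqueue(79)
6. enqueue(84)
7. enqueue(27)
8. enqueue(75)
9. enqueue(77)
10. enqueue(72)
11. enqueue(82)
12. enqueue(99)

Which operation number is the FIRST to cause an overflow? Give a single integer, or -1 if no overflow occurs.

1. dequeue(): empty, no-op, size=0
2. enqueue(80): size=1
3. dequeue(): size=0
4. enqueue(40): size=1
5. enqueue(79): size=2
6. enqueue(84): size=3
7. enqueue(27): size=4
8. enqueue(75): size=4=cap → OVERFLOW (fail)
9. enqueue(77): size=4=cap → OVERFLOW (fail)
10. enqueue(72): size=4=cap → OVERFLOW (fail)
11. enqueue(82): size=4=cap → OVERFLOW (fail)
12. enqueue(99): size=4=cap → OVERFLOW (fail)

Answer: 8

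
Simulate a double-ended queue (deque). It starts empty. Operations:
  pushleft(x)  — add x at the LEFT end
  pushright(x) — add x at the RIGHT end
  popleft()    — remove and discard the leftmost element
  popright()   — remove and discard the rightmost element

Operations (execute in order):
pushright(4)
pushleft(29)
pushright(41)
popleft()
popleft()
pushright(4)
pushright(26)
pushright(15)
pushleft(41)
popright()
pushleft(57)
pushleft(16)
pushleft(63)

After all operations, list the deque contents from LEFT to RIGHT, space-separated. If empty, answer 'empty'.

pushright(4): [4]
pushleft(29): [29, 4]
pushright(41): [29, 4, 41]
popleft(): [4, 41]
popleft(): [41]
pushright(4): [41, 4]
pushright(26): [41, 4, 26]
pushright(15): [41, 4, 26, 15]
pushleft(41): [41, 41, 4, 26, 15]
popright(): [41, 41, 4, 26]
pushleft(57): [57, 41, 41, 4, 26]
pushleft(16): [16, 57, 41, 41, 4, 26]
pushleft(63): [63, 16, 57, 41, 41, 4, 26]

Answer: 63 16 57 41 41 4 26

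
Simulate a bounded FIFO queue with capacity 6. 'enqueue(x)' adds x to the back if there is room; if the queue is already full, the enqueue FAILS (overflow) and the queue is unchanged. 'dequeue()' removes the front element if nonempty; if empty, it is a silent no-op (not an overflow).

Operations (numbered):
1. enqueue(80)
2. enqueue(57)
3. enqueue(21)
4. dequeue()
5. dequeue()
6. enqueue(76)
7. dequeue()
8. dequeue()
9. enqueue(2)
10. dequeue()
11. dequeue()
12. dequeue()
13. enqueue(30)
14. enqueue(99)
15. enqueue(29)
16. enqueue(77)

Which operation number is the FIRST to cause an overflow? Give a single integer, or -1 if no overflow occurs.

1. enqueue(80): size=1
2. enqueue(57): size=2
3. enqueue(21): size=3
4. dequeue(): size=2
5. dequeue(): size=1
6. enqueue(76): size=2
7. dequeue(): size=1
8. dequeue(): size=0
9. enqueue(2): size=1
10. dequeue(): size=0
11. dequeue(): empty, no-op, size=0
12. dequeue(): empty, no-op, size=0
13. enqueue(30): size=1
14. enqueue(99): size=2
15. enqueue(29): size=3
16. enqueue(77): size=4

Answer: -1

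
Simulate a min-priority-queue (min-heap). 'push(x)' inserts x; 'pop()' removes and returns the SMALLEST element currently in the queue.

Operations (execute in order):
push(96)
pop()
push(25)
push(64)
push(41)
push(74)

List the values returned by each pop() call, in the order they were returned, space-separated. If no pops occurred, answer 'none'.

Answer: 96

Derivation:
push(96): heap contents = [96]
pop() → 96: heap contents = []
push(25): heap contents = [25]
push(64): heap contents = [25, 64]
push(41): heap contents = [25, 41, 64]
push(74): heap contents = [25, 41, 64, 74]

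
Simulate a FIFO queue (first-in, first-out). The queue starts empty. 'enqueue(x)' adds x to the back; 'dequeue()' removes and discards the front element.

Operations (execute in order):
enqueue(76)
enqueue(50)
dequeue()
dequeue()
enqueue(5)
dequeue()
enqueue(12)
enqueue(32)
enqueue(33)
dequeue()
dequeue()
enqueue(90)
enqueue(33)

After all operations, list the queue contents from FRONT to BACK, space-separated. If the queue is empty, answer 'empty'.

Answer: 33 90 33

Derivation:
enqueue(76): [76]
enqueue(50): [76, 50]
dequeue(): [50]
dequeue(): []
enqueue(5): [5]
dequeue(): []
enqueue(12): [12]
enqueue(32): [12, 32]
enqueue(33): [12, 32, 33]
dequeue(): [32, 33]
dequeue(): [33]
enqueue(90): [33, 90]
enqueue(33): [33, 90, 33]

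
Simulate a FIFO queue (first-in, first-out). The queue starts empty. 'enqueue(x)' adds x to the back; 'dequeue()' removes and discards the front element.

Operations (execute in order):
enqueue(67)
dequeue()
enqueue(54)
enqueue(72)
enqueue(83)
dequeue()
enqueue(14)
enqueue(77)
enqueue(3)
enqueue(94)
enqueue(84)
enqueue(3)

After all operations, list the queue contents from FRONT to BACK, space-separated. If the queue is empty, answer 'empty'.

Answer: 72 83 14 77 3 94 84 3

Derivation:
enqueue(67): [67]
dequeue(): []
enqueue(54): [54]
enqueue(72): [54, 72]
enqueue(83): [54, 72, 83]
dequeue(): [72, 83]
enqueue(14): [72, 83, 14]
enqueue(77): [72, 83, 14, 77]
enqueue(3): [72, 83, 14, 77, 3]
enqueue(94): [72, 83, 14, 77, 3, 94]
enqueue(84): [72, 83, 14, 77, 3, 94, 84]
enqueue(3): [72, 83, 14, 77, 3, 94, 84, 3]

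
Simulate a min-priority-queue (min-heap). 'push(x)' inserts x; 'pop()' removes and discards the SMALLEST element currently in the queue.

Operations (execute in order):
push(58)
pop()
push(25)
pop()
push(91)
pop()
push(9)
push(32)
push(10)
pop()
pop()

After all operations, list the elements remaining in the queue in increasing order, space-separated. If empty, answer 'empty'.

push(58): heap contents = [58]
pop() → 58: heap contents = []
push(25): heap contents = [25]
pop() → 25: heap contents = []
push(91): heap contents = [91]
pop() → 91: heap contents = []
push(9): heap contents = [9]
push(32): heap contents = [9, 32]
push(10): heap contents = [9, 10, 32]
pop() → 9: heap contents = [10, 32]
pop() → 10: heap contents = [32]

Answer: 32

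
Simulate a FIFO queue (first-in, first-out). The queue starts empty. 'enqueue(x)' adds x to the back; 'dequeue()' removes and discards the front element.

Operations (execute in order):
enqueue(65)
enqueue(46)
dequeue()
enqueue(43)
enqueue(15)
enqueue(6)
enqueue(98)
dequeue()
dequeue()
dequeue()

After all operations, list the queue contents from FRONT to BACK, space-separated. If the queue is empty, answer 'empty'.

enqueue(65): [65]
enqueue(46): [65, 46]
dequeue(): [46]
enqueue(43): [46, 43]
enqueue(15): [46, 43, 15]
enqueue(6): [46, 43, 15, 6]
enqueue(98): [46, 43, 15, 6, 98]
dequeue(): [43, 15, 6, 98]
dequeue(): [15, 6, 98]
dequeue(): [6, 98]

Answer: 6 98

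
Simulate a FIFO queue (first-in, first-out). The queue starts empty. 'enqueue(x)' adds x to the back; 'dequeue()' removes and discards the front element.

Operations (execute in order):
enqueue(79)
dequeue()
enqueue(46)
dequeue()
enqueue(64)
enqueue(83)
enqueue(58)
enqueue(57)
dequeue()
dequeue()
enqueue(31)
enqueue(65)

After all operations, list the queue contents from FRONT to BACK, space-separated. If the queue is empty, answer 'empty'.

enqueue(79): [79]
dequeue(): []
enqueue(46): [46]
dequeue(): []
enqueue(64): [64]
enqueue(83): [64, 83]
enqueue(58): [64, 83, 58]
enqueue(57): [64, 83, 58, 57]
dequeue(): [83, 58, 57]
dequeue(): [58, 57]
enqueue(31): [58, 57, 31]
enqueue(65): [58, 57, 31, 65]

Answer: 58 57 31 65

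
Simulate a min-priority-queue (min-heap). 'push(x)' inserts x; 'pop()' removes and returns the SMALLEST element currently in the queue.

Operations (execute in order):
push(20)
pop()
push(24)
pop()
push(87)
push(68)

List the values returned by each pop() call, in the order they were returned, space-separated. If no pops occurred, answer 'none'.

Answer: 20 24

Derivation:
push(20): heap contents = [20]
pop() → 20: heap contents = []
push(24): heap contents = [24]
pop() → 24: heap contents = []
push(87): heap contents = [87]
push(68): heap contents = [68, 87]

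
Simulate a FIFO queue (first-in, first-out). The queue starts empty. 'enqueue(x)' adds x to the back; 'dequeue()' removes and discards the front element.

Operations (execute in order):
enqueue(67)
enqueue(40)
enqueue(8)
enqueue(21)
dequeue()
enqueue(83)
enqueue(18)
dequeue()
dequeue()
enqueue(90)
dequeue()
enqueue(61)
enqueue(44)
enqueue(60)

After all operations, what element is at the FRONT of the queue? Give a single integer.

enqueue(67): queue = [67]
enqueue(40): queue = [67, 40]
enqueue(8): queue = [67, 40, 8]
enqueue(21): queue = [67, 40, 8, 21]
dequeue(): queue = [40, 8, 21]
enqueue(83): queue = [40, 8, 21, 83]
enqueue(18): queue = [40, 8, 21, 83, 18]
dequeue(): queue = [8, 21, 83, 18]
dequeue(): queue = [21, 83, 18]
enqueue(90): queue = [21, 83, 18, 90]
dequeue(): queue = [83, 18, 90]
enqueue(61): queue = [83, 18, 90, 61]
enqueue(44): queue = [83, 18, 90, 61, 44]
enqueue(60): queue = [83, 18, 90, 61, 44, 60]

Answer: 83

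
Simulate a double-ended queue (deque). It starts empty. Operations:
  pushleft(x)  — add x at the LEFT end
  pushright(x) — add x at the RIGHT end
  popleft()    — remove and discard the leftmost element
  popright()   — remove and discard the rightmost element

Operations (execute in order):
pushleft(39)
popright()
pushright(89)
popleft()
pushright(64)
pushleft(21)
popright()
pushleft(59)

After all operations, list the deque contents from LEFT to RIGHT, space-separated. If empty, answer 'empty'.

Answer: 59 21

Derivation:
pushleft(39): [39]
popright(): []
pushright(89): [89]
popleft(): []
pushright(64): [64]
pushleft(21): [21, 64]
popright(): [21]
pushleft(59): [59, 21]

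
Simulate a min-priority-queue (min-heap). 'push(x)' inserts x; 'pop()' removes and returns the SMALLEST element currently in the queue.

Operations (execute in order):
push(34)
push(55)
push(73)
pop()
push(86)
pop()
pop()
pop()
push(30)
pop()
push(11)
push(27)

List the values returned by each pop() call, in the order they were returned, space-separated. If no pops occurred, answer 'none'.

push(34): heap contents = [34]
push(55): heap contents = [34, 55]
push(73): heap contents = [34, 55, 73]
pop() → 34: heap contents = [55, 73]
push(86): heap contents = [55, 73, 86]
pop() → 55: heap contents = [73, 86]
pop() → 73: heap contents = [86]
pop() → 86: heap contents = []
push(30): heap contents = [30]
pop() → 30: heap contents = []
push(11): heap contents = [11]
push(27): heap contents = [11, 27]

Answer: 34 55 73 86 30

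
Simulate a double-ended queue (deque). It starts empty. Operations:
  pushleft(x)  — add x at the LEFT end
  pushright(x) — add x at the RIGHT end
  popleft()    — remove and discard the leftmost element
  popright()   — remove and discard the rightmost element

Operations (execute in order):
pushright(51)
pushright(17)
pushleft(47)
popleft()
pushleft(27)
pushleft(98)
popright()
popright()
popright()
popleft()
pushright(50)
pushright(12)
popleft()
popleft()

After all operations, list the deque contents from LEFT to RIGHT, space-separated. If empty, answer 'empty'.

Answer: empty

Derivation:
pushright(51): [51]
pushright(17): [51, 17]
pushleft(47): [47, 51, 17]
popleft(): [51, 17]
pushleft(27): [27, 51, 17]
pushleft(98): [98, 27, 51, 17]
popright(): [98, 27, 51]
popright(): [98, 27]
popright(): [98]
popleft(): []
pushright(50): [50]
pushright(12): [50, 12]
popleft(): [12]
popleft(): []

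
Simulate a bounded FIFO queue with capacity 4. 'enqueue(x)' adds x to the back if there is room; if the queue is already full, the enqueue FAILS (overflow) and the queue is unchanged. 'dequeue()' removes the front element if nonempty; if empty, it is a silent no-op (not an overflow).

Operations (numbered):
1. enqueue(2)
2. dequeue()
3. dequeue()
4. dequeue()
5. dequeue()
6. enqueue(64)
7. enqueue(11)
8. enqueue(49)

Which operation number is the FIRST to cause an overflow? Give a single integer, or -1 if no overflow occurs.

1. enqueue(2): size=1
2. dequeue(): size=0
3. dequeue(): empty, no-op, size=0
4. dequeue(): empty, no-op, size=0
5. dequeue(): empty, no-op, size=0
6. enqueue(64): size=1
7. enqueue(11): size=2
8. enqueue(49): size=3

Answer: -1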